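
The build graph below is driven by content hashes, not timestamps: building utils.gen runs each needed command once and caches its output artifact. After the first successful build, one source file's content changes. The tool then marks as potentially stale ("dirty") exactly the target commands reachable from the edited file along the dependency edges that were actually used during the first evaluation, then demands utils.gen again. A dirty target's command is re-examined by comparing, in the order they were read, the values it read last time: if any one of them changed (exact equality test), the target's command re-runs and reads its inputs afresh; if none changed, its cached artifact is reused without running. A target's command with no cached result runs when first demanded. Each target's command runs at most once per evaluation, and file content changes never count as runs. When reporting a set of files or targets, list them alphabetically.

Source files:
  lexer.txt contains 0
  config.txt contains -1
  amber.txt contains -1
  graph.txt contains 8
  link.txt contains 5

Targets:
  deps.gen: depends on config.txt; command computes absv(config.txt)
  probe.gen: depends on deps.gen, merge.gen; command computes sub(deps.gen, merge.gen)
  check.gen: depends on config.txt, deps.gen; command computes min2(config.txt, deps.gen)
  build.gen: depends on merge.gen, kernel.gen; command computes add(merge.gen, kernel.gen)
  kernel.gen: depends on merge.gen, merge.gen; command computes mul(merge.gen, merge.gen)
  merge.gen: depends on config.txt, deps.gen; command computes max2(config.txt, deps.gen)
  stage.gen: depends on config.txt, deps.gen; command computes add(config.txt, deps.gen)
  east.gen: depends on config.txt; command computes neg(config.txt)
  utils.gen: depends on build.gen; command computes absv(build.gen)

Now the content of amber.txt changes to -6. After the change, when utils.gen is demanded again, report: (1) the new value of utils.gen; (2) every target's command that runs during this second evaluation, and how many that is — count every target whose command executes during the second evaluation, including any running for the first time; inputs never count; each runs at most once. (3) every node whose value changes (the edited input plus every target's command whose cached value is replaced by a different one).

Initial pass — values computed on the first demand:
  deps.gen = absv(-1) = 1
  merge.gen = max2(-1, 1) = 1
  kernel.gen = mul(1, 1) = 1
  build.gen = add(1, 1) = 2
  utils.gen = absv(2) = 2

Second demand — change propagation:
  no demanded computation ever read amber.txt, so the edit dirties nothing and nothing runs.

The important point: nothing the output needs ever reads amber.txt, so the edit is invisible to it.

utils.gen now evaluates to 2.
Run set: none (0 run).
Changed values: amber.txt.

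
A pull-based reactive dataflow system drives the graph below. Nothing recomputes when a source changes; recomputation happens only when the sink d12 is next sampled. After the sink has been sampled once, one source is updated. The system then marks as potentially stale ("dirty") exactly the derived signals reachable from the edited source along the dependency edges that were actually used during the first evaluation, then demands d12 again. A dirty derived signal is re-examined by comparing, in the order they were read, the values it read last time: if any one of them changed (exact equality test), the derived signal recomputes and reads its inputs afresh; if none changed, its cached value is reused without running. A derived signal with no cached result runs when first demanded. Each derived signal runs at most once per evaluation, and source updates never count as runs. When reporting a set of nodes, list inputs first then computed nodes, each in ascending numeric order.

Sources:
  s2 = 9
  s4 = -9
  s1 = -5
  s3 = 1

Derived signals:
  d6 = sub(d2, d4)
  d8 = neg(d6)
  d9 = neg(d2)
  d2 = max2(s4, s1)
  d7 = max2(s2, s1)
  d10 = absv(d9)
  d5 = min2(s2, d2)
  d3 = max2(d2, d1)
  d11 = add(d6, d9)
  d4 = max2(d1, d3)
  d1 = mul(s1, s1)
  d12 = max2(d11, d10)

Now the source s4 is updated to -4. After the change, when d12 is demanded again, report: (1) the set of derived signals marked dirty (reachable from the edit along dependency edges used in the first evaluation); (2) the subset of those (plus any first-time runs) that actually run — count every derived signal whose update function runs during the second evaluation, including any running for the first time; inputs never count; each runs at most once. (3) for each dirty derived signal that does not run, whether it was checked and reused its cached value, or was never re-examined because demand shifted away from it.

First evaluation (everything demanded from the output):
  d1 = mul(-5, -5) = 25
  d2 = max2(-9, -5) = -5
  d3 = max2(-5, 25) = 25
  d4 = max2(25, 25) = 25
  d6 = sub(-5, 25) = -30
  d9 = neg(-5) = 5
  d10 = absv(5) = 5
  d11 = add(-30, 5) = -25
  d12 = max2(-25, 5) = 5

Propagation after the edit:
  d2: runs — s4 -9->-4; result -4.
  d3: runs — d2 -5->-4; result 25 (same value as before).
  d4: checked — values it read are unchanged (d1 unchanged, d3 unchanged); reused cached 25 without running.
  d6: runs — d2 -5->-4; result -29.
  d9: runs — d2 -5->-4; result 4.
  d10: runs — d9 5->4; result 4.
  d11: runs — d6 -30->-29; d9 5->4; result -25 (same value as before).
  d12: runs — d10 5->4; result 4.

Key observation: the cutoff stops propagation at d4 — its inputs' values are unchanged, so it reuses its cache.

Marked dirty: d2, d3, d4, d6, d9, d10, d11, d12.
Derived signals that run: d2, d3, d6, d9, d10, d11, d12 — 7 in total.
Checked but reused from cache: d4.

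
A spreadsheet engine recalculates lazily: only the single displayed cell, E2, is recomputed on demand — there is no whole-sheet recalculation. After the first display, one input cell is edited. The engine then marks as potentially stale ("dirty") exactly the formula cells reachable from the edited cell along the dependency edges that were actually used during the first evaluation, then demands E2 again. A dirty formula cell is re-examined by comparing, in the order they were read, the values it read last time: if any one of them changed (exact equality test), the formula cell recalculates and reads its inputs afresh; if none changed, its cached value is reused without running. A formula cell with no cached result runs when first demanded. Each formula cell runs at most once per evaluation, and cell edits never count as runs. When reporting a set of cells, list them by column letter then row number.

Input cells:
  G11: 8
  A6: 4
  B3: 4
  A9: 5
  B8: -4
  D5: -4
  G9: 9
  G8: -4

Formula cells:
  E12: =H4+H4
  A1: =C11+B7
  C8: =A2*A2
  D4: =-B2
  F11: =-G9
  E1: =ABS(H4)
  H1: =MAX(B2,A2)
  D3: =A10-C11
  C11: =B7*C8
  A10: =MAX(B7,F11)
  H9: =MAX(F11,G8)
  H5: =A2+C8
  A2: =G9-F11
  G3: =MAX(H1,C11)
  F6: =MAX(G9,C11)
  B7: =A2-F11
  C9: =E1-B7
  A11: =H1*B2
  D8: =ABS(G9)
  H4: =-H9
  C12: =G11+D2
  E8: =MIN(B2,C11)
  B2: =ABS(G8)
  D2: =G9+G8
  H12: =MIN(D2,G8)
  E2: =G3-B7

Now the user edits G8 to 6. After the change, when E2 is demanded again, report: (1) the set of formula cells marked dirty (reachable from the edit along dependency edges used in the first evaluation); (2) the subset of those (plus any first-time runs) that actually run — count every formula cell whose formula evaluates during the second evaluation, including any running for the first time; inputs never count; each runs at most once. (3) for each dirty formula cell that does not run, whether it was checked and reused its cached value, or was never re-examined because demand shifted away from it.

Marked dirty: B2, E2, G3, H1.
Formula cells that run: B2, H1 — 2 in total.
Checked but reused from cache: E2, G3.
Key observation: the change is absorbed at H1 — it re-runs but produces the same value, and the output's value is unchanged.

First evaluation (everything demanded from the output):
  B2 = ABS(-4) = 4
  F11 = -(9) = -9
  A2 = 9 - -9 = 18
  B7 = 18 - -9 = 27
  C8 = 18 * 18 = 324
  C11 = 27 * 324 = 8748
  H1 = MAX(4, 18) = 18
  G3 = MAX(18, 8748) = 8748
  E2 = 8748 - 27 = 8721

Propagation after the edit:
  B2: runs — G8 -4->6; result 6.
  H1: runs — B2 4->6; result 18 (same value as before).
  G3: checked — values it read are unchanged (H1 unchanged, C11 unchanged); reused cached 8748 without running.
  E2: checked — values it read are unchanged (G3 unchanged, B7 unchanged); reused cached 8721 without running.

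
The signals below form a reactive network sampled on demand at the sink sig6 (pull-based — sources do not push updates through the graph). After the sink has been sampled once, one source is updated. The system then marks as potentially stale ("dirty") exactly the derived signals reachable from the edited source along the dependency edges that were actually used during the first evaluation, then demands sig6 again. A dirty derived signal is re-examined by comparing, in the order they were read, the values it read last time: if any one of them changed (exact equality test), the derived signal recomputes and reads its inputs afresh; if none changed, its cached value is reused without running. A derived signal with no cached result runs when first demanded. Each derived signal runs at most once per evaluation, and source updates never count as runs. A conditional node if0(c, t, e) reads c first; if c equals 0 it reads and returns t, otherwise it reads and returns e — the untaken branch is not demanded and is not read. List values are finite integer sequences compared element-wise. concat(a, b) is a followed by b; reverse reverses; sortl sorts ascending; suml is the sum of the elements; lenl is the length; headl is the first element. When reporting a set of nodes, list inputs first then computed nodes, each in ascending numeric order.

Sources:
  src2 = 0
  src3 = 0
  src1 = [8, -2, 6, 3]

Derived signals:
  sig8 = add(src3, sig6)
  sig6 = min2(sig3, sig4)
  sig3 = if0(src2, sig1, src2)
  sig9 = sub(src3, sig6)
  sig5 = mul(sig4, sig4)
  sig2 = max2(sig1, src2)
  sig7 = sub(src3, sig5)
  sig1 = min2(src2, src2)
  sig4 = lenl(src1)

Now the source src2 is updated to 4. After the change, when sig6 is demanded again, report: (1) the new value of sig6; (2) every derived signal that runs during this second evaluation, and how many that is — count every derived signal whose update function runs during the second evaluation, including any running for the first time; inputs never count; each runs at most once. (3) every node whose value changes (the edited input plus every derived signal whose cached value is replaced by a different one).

sig6 now evaluates to 4.
Run set: sig3, sig6 (2 run).
Changed values: src2, sig3, sig6.
The important point: the flipped condition redirects demand; sig1 is left stale, never re-checked.

Initial pass — values computed on the first demand:
  sig1 = min2(0, 0) = 0
  sig3 = if0(src2=0 -> then branch sig1) = 0
  sig4 = lenl([8, -2, 6, 3]) = 4
  sig6 = min2(0, 4) = 0

Second demand — change propagation:
  sig1: dirty yet unreached — the second evaluation never asks for it.
  sig3: re-runs because src2 0->4; new result 4.
  sig6: re-runs because sig3 0->4; new result 4.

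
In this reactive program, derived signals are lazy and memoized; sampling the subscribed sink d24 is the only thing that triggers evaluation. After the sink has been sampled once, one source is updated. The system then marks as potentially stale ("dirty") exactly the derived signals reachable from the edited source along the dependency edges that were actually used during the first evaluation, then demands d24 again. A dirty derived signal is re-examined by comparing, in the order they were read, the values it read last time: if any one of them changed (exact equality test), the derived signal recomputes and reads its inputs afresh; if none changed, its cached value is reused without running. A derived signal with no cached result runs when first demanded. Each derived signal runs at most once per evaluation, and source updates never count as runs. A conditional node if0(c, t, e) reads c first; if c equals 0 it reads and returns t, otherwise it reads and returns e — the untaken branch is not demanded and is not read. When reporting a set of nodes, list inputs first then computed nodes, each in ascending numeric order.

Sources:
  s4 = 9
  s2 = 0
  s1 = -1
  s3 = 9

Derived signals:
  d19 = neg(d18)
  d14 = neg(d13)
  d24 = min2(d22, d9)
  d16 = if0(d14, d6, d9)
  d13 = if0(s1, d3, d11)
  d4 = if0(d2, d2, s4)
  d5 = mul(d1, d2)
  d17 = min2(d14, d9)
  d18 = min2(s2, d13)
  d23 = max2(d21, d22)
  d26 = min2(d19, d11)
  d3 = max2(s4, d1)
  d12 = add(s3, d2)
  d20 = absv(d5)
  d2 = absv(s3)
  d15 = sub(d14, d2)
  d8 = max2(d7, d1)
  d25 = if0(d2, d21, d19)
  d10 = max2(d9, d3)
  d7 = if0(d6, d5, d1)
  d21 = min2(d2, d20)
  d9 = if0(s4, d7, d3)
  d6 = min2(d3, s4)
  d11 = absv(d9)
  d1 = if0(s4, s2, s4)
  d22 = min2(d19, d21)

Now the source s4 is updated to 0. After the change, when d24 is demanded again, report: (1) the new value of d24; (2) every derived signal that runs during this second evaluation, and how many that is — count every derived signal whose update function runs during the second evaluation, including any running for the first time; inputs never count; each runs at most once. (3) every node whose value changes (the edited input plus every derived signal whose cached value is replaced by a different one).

Demanding d24 again yields 0.
13 derived signals run: d1, d3, d5, d6, d7, d9, d11, d13, d18, d20, d21, d22, d24.
The nodes whose values change: s4, d1, d3, d5, d9, d11, d13, d20, d21.
Note the branch switch — d6, d7 had no cache and run now for the first time.

First demand of the output computes:
  d1 = if0(s4=9 -> else branch s4) = 9
  d2 = absv(9) = 9
  d3 = max2(9, 9) = 9
  d5 = mul(9, 9) = 81
  d9 = if0(s4=9 -> else branch d3) = 9
  d11 = absv(9) = 9
  d13 = if0(s1=-1 -> else branch d11) = 9
  d18 = min2(0, 9) = 0
  d19 = neg(0) = 0
  d20 = absv(81) = 81
  d21 = min2(9, 81) = 9
  d22 = min2(0, 9) = 0
  d24 = min2(0, 9) = 0

After the edit, cleaning proceeds:
  d1: a read changed (s4 9->0; s4 9->0) — executes, giving 0.
  d3: a read changed (s4 9->0; d1 9->0) — executes, giving 0.
  d5: a read changed (d1 9->0) — executes, giving 0.
  d6: had never run; runs now, result 0.
  d7: had never run; runs now, result 0.
  d9: a read changed (s4 9->0; d3 9->0) — executes, giving 0.
  d11: a read changed (d9 9->0) — executes, giving 0.
  d13: a read changed (d11 9->0) — executes, giving 0.
  d18: a read changed (d13 9->0) — executes, giving 0 — identical to its old value.
  d19: dirty, but its reads are unchanged (d18 unchanged); cached 0 stands.
  d20: a read changed (d5 81->0) — executes, giving 0.
  d21: a read changed (d20 81->0) — executes, giving 0.
  d22: a read changed (d21 9->0) — executes, giving 0 — identical to its old value.
  d24: a read changed (d9 9->0) — executes, giving 0 — identical to its old value.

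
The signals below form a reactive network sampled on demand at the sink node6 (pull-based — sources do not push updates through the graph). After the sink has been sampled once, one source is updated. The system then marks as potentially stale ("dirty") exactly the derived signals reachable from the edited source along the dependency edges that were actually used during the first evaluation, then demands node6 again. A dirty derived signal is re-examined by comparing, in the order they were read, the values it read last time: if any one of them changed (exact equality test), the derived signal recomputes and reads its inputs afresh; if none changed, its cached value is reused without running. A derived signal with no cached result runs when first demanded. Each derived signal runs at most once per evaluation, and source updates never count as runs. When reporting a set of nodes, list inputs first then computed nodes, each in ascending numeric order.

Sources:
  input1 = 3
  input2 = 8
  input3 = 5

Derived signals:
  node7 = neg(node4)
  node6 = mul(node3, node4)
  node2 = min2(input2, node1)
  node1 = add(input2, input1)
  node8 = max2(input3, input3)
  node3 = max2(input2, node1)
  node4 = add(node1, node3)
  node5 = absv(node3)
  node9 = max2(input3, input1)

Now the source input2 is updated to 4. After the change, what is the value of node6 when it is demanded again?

Initial pass — values computed on the first demand:
  node1 = add(8, 3) = 11
  node3 = max2(8, 11) = 11
  node4 = add(11, 11) = 22
  node6 = mul(11, 22) = 242

Second demand — change propagation:
  node1: re-runs because input2 8->4; new result 7.
  node3: re-runs because input2 8->4; node1 11->7; new result 7.
  node4: re-runs because node1 11->7; node3 11->7; new result 14.
  node6: re-runs because node3 11->7; node4 22->14; new result 98.

node6 now evaluates to 98.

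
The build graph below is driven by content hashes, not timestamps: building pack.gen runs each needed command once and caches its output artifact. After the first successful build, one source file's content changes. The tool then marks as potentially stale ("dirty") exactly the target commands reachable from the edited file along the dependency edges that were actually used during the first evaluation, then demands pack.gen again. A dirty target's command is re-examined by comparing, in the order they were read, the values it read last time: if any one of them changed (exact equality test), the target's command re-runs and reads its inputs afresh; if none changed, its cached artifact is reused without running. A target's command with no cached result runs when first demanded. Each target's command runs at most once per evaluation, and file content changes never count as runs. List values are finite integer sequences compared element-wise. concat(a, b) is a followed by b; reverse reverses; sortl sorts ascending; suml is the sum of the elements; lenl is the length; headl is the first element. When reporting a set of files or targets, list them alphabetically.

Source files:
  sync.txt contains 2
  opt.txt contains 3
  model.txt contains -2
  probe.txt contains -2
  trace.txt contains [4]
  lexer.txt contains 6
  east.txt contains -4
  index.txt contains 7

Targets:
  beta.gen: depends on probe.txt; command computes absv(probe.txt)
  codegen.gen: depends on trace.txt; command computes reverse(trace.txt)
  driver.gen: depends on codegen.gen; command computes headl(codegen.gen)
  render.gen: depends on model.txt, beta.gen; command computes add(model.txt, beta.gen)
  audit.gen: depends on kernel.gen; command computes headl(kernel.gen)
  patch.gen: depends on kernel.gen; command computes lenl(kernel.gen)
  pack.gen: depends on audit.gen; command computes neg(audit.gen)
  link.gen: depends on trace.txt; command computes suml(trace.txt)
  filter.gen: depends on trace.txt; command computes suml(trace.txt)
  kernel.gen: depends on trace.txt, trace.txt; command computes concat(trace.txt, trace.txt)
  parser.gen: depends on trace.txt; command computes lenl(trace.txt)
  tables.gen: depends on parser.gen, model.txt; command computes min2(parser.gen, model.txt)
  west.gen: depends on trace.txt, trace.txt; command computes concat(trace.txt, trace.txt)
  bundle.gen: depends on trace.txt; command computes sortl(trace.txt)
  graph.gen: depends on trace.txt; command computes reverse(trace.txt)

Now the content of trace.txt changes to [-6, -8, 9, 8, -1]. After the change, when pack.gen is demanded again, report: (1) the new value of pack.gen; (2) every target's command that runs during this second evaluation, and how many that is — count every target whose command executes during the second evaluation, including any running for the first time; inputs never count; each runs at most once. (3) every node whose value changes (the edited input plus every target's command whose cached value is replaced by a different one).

Initial pass — values computed on the first demand:
  kernel.gen = concat([4], [4]) = [4, 4]
  audit.gen = headl([4, 4]) = 4
  pack.gen = neg(4) = -4

Second demand — change propagation:
  kernel.gen: re-runs because trace.txt [4]->[-6, -8, 9, 8, -1]; trace.txt [4]->[-6, -8, 9, 8, -1]; new result [-6, -8, 9, 8, -1, -6, -8, 9, 8, -1].
  audit.gen: re-runs because kernel.gen [4, 4]->[-6, -8, 9, 8, -1, -6, -8, 9, 8, -1]; new result -6.
  pack.gen: re-runs because audit.gen 4->-6; new result 6.

pack.gen now evaluates to 6.
Run set: audit.gen, kernel.gen, pack.gen (3 run).
Changed values: audit.gen, kernel.gen, pack.gen, trace.txt.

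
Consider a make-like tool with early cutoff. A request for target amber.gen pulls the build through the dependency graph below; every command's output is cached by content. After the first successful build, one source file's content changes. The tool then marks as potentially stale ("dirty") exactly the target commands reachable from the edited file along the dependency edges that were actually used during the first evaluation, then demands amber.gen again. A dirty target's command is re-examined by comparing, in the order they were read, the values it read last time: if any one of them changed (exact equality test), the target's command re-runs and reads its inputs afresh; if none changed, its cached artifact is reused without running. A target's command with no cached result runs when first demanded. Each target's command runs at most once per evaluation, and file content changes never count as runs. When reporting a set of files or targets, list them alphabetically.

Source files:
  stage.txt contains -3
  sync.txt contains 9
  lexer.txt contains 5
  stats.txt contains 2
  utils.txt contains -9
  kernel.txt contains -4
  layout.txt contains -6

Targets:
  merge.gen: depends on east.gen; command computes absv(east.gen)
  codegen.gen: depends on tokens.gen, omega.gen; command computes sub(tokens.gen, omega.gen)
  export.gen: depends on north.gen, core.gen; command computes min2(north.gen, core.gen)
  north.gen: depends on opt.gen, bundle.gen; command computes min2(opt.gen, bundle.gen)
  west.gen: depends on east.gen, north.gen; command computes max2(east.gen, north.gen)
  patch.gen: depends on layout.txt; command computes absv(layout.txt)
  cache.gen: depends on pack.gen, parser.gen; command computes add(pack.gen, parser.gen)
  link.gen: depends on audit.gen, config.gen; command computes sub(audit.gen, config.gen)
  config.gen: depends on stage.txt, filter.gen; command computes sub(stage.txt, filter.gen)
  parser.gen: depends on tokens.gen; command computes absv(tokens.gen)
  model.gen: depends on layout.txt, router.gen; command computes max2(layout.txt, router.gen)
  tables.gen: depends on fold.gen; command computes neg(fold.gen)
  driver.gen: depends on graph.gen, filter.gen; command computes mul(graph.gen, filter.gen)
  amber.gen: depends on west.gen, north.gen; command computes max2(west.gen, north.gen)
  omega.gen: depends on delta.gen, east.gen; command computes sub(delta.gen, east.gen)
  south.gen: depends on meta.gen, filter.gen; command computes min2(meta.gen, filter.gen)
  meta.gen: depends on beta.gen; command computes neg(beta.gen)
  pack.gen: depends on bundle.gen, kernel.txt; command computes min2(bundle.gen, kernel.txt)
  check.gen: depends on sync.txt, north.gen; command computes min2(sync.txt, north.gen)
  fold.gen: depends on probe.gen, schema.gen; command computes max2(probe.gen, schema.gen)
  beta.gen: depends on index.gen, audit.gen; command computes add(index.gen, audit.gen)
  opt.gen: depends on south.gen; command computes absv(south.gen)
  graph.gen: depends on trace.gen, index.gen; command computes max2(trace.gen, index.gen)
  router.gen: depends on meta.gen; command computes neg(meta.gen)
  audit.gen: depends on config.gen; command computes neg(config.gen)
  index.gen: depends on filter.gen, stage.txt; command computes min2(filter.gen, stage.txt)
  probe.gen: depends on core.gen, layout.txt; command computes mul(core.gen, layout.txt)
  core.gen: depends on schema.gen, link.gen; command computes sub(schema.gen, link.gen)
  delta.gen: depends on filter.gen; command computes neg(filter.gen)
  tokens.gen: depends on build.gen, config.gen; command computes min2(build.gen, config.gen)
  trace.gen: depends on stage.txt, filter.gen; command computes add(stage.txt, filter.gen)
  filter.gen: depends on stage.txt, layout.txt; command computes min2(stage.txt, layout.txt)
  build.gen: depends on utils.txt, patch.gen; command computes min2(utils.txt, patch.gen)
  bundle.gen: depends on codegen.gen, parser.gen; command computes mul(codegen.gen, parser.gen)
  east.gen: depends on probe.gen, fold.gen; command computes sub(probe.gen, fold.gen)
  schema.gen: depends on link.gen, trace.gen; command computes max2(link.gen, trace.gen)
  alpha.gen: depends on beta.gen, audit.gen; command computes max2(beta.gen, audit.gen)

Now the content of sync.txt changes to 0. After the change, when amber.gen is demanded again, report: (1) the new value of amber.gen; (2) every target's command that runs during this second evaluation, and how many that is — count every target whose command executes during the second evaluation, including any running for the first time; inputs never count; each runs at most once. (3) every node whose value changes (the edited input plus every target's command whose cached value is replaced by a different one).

Demanding amber.gen again yields 0.
0 target commands run: none.
The nodes whose values change: sync.txt.
Note the shortcut — sync.txt feeds only undemanded nodes, so no recomputation happens.

First demand of the output computes:
  filter.gen = min2(-3, -6) = -6
  config.gen = sub(-3, -6) = 3
  audit.gen = neg(3) = -3
  delta.gen = neg(-6) = 6
  index.gen = min2(-6, -3) = -6
  beta.gen = add(-6, -3) = -9
  link.gen = sub(-3, 3) = -6
  meta.gen = neg(-9) = 9
  patch.gen = absv(-6) = 6
  build.gen = min2(-9, 6) = -9
  south.gen = min2(9, -6) = -6
  opt.gen = absv(-6) = 6
  tokens.gen = min2(-9, 3) = -9
  parser.gen = absv(-9) = 9
  trace.gen = add(-3, -6) = -9
  schema.gen = max2(-6, -9) = -6
  core.gen = sub(-6, -6) = 0
  probe.gen = mul(0, -6) = 0
  fold.gen = max2(0, -6) = 0
  east.gen = sub(0, 0) = 0
  omega.gen = sub(6, 0) = 6
  codegen.gen = sub(-9, 6) = -15
  bundle.gen = mul(-15, 9) = -135
  north.gen = min2(6, -135) = -135
  west.gen = max2(0, -135) = 0
  amber.gen = max2(0, -135) = 0

After the edit, cleaning proceeds:
  sync.txt only reaches undemanded nodes; the second demand re-runs nothing.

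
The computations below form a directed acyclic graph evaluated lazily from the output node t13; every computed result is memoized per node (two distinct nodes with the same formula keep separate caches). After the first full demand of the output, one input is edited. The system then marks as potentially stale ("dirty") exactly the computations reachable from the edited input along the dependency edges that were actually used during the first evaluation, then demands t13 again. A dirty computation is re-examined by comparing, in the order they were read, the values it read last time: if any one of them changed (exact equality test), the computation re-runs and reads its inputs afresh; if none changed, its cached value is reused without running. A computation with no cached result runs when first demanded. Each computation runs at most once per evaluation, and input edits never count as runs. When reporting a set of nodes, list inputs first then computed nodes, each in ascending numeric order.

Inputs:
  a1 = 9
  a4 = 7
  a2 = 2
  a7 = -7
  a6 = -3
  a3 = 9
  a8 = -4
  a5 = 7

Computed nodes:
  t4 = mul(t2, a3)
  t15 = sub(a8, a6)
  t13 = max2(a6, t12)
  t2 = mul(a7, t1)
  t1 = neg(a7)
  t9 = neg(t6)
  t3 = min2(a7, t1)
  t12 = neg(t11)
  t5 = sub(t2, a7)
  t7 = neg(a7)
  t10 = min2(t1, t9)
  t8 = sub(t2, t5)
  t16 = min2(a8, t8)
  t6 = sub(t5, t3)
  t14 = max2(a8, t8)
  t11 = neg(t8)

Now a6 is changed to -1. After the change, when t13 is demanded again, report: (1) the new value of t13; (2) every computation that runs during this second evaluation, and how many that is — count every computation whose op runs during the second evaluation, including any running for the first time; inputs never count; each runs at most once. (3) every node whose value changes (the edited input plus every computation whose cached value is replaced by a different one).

First demand of the output computes:
  t1 = neg(-7) = 7
  t2 = mul(-7, 7) = -49
  t5 = sub(-49, -7) = -42
  t8 = sub(-49, -42) = -7
  t11 = neg(-7) = 7
  t12 = neg(7) = -7
  t13 = max2(-3, -7) = -3

After the edit, cleaning proceeds:
  t13: a read changed (a6 -3->-1) — executes, giving -1.

Demanding t13 again yields -1.
1 computations run: t13.
The nodes whose values change: a6, t13.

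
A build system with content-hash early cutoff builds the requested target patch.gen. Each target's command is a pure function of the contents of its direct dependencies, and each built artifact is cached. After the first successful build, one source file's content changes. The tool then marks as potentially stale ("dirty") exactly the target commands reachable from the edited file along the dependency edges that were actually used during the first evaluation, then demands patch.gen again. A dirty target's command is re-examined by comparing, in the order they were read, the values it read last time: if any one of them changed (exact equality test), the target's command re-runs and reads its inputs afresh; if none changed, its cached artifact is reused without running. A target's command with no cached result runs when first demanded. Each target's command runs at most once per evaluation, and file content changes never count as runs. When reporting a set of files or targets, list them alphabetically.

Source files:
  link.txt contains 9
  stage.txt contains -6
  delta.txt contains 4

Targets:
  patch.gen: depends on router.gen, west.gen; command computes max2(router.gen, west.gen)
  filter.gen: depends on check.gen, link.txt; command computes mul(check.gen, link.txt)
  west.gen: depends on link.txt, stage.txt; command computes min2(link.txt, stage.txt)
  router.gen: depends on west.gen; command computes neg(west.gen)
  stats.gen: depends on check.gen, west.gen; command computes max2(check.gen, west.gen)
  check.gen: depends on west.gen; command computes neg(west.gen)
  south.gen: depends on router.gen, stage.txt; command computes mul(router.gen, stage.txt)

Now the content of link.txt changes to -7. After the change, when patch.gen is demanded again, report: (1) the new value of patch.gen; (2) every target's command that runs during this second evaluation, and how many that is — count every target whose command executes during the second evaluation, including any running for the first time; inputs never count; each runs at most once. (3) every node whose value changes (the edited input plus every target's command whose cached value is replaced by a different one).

New value of patch.gen: 7.
Target commands that run: patch.gen, router.gen, west.gen — 3 in total.
Values that change: link.txt, patch.gen, router.gen, west.gen.

First evaluation (everything demanded from the output):
  west.gen = min2(9, -6) = -6
  router.gen = neg(-6) = 6
  patch.gen = max2(6, -6) = 6

Propagation after the edit:
  west.gen: runs — link.txt 9->-7; result -7.
  router.gen: runs — west.gen -6->-7; result 7.
  patch.gen: runs — router.gen 6->7; west.gen -6->-7; result 7.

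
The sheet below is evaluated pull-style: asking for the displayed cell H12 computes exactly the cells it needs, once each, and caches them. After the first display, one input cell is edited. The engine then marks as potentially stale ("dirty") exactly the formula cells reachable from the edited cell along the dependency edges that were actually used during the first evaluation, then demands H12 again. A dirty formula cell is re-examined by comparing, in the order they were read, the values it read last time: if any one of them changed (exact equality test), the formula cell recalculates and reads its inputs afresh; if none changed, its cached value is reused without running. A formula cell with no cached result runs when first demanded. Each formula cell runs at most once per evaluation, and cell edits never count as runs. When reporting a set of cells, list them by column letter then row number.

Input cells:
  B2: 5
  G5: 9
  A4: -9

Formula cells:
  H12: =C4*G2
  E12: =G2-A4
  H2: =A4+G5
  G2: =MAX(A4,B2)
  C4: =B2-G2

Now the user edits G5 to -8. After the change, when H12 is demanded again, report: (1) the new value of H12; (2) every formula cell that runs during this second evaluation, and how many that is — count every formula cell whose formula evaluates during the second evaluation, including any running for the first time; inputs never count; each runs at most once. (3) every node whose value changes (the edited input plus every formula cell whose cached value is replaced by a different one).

First demand of the output computes:
  G2 = MAX(-9, 5) = 5
  C4 = 5 - 5 = 0
  H12 = 0 * 5 = 0

After the edit, cleaning proceeds:
  G5 only reaches undemanded nodes; the second demand re-runs nothing.

Note the shortcut — G5 feeds only undemanded nodes, so no recomputation happens.

Demanding H12 again yields 0.
0 formula cells run: none.
The nodes whose values change: G5.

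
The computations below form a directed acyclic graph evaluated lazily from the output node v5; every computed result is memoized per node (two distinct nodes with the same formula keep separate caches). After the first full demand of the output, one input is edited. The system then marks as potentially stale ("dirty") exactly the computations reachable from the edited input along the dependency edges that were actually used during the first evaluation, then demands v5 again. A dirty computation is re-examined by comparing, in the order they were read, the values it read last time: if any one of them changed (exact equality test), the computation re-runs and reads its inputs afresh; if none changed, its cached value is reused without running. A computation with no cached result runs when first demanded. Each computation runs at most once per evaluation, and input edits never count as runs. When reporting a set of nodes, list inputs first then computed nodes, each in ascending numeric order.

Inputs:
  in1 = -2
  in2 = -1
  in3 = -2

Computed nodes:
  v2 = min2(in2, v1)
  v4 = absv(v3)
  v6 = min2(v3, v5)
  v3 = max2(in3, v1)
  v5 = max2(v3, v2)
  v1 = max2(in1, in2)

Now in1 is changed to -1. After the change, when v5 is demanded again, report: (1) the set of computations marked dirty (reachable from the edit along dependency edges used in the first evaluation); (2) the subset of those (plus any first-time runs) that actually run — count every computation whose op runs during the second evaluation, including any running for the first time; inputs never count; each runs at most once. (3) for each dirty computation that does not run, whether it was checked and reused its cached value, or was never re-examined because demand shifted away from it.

The edit dirties: v1, v2, v3, v5.
1 computations run: v1.
Cache hits after checking: v2, v3, v5.
Note the absorption at v1: it re-runs yet its value is the same, leaving the output's value untouched.

First demand of the output computes:
  v1 = max2(-2, -1) = -1
  v2 = min2(-1, -1) = -1
  v3 = max2(-2, -1) = -1
  v5 = max2(-1, -1) = -1

After the edit, cleaning proceeds:
  v1: a read changed (in1 -2->-1) — executes, giving -1 — identical to its old value.
  v2: dirty, but its reads are unchanged (in2 unchanged, v1 unchanged); cached -1 stands.
  v3: dirty, but its reads are unchanged (in3 unchanged, v1 unchanged); cached -1 stands.
  v5: dirty, but its reads are unchanged (v3 unchanged, v2 unchanged); cached -1 stands.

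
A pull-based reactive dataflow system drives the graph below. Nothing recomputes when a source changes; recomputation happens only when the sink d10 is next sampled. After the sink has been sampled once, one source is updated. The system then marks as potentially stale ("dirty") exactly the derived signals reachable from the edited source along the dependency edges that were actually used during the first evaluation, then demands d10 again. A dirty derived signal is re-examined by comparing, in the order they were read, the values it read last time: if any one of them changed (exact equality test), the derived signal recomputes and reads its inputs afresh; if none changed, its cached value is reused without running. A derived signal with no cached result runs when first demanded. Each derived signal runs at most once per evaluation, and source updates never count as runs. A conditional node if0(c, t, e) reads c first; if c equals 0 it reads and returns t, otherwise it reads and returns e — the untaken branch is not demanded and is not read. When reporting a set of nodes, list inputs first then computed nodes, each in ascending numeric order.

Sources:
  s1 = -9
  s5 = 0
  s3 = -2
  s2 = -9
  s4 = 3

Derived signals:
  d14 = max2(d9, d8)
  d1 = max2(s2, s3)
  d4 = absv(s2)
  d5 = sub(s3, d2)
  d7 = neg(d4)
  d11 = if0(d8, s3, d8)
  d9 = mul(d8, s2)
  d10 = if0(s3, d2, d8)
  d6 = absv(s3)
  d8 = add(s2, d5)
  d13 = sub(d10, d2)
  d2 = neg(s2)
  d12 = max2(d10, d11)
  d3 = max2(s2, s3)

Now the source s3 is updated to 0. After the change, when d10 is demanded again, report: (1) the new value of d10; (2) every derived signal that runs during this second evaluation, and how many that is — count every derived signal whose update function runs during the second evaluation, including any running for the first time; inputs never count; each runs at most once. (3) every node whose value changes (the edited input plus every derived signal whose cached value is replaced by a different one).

New value of d10: 9.
Derived signals that run: d10 — 1 in total.
Values that change: s3, d10.
Key observation: a condition flipped, so demand moved to the other branch — d5, d8 are never re-examined.

First evaluation (everything demanded from the output):
  d2 = neg(-9) = 9
  d5 = sub(-2, 9) = -11
  d8 = add(-9, -11) = -20
  d10 = if0(s3=-2 -> else branch d8) = -20

Propagation after the edit:
  d5: marked dirty but never re-examined — demand shifted away from it.
  d8: marked dirty but never re-examined — demand shifted away from it.
  d10: runs — s3 -2->0; result 9.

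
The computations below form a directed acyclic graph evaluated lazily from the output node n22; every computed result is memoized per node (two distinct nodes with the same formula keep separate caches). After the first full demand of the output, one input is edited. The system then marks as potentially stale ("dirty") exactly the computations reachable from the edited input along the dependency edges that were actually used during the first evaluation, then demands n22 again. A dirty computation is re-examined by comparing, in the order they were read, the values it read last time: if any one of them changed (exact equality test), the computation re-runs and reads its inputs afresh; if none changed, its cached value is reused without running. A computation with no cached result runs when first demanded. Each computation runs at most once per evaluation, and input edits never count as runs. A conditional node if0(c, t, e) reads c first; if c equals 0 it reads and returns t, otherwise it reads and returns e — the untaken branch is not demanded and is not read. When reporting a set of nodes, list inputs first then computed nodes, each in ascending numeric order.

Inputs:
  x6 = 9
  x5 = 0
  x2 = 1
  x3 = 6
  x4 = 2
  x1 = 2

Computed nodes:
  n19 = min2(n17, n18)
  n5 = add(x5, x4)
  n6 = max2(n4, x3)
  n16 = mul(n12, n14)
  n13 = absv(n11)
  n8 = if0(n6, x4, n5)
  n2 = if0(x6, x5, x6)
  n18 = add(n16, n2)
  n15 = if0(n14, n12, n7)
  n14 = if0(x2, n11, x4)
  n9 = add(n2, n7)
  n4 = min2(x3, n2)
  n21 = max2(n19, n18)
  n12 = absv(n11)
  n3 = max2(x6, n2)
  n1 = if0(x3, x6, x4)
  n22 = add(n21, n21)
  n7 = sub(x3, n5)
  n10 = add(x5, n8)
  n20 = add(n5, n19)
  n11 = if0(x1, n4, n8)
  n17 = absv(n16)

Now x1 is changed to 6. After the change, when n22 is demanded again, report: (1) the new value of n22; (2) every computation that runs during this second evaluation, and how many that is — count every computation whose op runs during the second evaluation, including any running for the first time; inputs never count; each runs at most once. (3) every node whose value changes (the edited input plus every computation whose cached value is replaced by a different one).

Demanding n22 again yields 26.
1 computations run: n11.
The nodes whose values change: x1.
Note the absorption at n11: it re-runs yet its value is the same, leaving the output's value untouched.

First demand of the output computes:
  n2 = if0(x6=9 -> else branch x6) = 9
  n4 = min2(6, 9) = 6
  n5 = add(0, 2) = 2
  n6 = max2(6, 6) = 6
  n8 = if0(n6=6 -> else branch n5) = 2
  n11 = if0(x1=2 -> else branch n8) = 2
  n12 = absv(2) = 2
  n14 = if0(x2=1 -> else branch x4) = 2
  n16 = mul(2, 2) = 4
  n17 = absv(4) = 4
  n18 = add(4, 9) = 13
  n19 = min2(4, 13) = 4
  n21 = max2(4, 13) = 13
  n22 = add(13, 13) = 26

After the edit, cleaning proceeds:
  n11: a read changed (x1 2->6) — executes, giving 2 — identical to its old value.
  n12: dirty, but its reads are unchanged (n11 unchanged); cached 2 stands.
  n16: dirty, but its reads are unchanged (n12 unchanged, n14 unchanged); cached 4 stands.
  n17: dirty, but its reads are unchanged (n16 unchanged); cached 4 stands.
  n18: dirty, but its reads are unchanged (n16 unchanged, n2 unchanged); cached 13 stands.
  n19: dirty, but its reads are unchanged (n17 unchanged, n18 unchanged); cached 4 stands.
  n21: dirty, but its reads are unchanged (n19 unchanged, n18 unchanged); cached 13 stands.
  n22: dirty, but its reads are unchanged (n21 unchanged, n21 unchanged); cached 26 stands.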